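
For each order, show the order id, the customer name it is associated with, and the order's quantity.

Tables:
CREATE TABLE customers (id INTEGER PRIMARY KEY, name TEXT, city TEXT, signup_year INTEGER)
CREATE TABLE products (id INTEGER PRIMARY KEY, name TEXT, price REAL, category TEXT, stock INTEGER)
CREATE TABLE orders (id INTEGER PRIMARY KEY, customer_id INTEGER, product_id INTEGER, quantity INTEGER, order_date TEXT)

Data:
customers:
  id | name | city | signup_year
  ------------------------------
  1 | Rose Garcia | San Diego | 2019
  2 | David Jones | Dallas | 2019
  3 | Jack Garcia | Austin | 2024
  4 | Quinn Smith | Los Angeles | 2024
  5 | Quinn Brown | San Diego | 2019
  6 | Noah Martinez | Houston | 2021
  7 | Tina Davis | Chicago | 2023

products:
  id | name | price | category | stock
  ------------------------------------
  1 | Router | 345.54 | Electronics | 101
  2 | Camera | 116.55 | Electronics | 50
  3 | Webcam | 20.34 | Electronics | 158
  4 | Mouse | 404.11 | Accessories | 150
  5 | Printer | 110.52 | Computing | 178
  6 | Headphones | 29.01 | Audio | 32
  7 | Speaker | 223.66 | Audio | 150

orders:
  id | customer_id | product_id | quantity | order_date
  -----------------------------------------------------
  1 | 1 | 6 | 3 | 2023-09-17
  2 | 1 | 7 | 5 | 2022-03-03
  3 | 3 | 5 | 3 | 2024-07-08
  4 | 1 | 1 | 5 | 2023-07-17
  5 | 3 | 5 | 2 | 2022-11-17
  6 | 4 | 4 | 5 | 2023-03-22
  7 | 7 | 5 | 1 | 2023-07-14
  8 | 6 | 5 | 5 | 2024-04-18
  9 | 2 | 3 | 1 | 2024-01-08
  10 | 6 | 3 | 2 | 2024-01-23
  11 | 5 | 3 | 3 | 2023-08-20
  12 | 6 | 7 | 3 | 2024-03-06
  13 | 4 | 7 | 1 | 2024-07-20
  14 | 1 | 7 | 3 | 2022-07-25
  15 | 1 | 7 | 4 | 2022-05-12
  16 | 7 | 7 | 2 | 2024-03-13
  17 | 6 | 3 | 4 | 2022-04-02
SELECT c.id, p.name AS customer, c.quantity FROM orders c JOIN customers p ON c.customer_id = p.id

Execution result:
id | customer | quantity
1 | Rose Garcia | 3
2 | Rose Garcia | 5
3 | Jack Garcia | 3
4 | Rose Garcia | 5
5 | Jack Garcia | 2
6 | Quinn Smith | 5
7 | Tina Davis | 1
8 | Noah Martinez | 5
9 | David Jones | 1
10 | Noah Martinez | 2
11 | Quinn Brown | 3
12 | Noah Martinez | 3
13 | Quinn Smith | 1
14 | Rose Garcia | 3
15 | Rose Garcia | 4
16 | Tina Davis | 2
17 | Noah Martinez | 4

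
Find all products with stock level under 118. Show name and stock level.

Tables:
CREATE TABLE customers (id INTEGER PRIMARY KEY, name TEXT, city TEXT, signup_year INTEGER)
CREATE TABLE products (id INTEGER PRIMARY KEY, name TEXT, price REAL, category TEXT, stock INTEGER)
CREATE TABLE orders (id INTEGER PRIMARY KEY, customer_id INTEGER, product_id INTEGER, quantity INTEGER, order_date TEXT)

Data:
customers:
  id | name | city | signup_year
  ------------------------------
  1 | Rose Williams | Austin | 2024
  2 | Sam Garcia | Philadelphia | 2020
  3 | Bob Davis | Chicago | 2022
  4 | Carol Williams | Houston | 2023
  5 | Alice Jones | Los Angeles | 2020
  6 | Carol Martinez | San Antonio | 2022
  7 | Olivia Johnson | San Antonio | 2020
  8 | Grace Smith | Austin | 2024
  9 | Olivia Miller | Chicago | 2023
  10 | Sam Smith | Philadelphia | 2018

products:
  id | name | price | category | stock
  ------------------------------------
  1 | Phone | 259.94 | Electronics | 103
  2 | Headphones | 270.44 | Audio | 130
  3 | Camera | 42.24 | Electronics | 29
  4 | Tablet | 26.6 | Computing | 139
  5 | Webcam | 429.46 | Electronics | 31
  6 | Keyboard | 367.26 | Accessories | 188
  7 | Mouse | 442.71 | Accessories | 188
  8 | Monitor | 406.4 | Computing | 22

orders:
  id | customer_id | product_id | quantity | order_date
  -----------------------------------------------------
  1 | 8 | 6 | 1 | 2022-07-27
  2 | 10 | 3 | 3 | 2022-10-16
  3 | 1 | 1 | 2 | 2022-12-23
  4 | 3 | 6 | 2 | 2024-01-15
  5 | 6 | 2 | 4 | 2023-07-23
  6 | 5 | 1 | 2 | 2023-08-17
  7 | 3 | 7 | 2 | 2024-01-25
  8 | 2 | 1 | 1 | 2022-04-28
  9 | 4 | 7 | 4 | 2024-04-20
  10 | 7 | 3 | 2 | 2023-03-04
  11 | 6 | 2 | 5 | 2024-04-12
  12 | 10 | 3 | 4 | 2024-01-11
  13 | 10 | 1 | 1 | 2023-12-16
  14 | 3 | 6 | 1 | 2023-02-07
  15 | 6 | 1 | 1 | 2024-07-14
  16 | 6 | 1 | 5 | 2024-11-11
SELECT name, stock FROM products WHERE stock < 118

Execution result:
name | stock
Phone | 103
Camera | 29
Webcam | 31
Monitor | 22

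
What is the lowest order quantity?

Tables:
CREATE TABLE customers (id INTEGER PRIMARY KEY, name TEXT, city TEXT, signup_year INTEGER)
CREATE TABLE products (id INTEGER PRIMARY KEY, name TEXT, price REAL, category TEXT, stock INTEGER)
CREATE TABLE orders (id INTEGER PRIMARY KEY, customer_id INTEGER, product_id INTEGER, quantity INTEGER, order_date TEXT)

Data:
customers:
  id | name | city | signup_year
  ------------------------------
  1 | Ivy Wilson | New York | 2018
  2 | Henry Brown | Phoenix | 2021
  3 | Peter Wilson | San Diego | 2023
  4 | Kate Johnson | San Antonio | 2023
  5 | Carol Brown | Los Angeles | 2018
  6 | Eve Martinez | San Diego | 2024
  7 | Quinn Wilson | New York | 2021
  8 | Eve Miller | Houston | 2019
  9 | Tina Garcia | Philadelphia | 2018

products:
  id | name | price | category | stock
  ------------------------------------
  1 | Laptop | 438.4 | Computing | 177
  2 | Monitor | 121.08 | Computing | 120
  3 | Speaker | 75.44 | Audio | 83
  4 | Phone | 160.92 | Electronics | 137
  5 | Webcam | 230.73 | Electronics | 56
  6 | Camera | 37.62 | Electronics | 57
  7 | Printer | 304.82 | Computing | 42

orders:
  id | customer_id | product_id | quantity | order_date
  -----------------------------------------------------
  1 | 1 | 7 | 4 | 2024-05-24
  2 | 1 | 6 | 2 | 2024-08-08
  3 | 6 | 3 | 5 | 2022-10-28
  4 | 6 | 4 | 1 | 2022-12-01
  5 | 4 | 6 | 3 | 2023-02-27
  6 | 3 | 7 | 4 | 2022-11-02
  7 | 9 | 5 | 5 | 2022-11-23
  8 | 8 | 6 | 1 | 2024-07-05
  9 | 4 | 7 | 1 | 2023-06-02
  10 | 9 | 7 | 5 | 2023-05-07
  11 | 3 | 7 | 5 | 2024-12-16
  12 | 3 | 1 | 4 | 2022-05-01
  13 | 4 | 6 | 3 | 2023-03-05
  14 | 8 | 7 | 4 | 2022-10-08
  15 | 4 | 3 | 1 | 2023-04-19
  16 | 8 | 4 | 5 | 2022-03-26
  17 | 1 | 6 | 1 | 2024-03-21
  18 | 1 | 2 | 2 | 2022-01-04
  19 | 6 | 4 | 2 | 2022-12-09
SELECT MIN(quantity) FROM orders

Execution result:
1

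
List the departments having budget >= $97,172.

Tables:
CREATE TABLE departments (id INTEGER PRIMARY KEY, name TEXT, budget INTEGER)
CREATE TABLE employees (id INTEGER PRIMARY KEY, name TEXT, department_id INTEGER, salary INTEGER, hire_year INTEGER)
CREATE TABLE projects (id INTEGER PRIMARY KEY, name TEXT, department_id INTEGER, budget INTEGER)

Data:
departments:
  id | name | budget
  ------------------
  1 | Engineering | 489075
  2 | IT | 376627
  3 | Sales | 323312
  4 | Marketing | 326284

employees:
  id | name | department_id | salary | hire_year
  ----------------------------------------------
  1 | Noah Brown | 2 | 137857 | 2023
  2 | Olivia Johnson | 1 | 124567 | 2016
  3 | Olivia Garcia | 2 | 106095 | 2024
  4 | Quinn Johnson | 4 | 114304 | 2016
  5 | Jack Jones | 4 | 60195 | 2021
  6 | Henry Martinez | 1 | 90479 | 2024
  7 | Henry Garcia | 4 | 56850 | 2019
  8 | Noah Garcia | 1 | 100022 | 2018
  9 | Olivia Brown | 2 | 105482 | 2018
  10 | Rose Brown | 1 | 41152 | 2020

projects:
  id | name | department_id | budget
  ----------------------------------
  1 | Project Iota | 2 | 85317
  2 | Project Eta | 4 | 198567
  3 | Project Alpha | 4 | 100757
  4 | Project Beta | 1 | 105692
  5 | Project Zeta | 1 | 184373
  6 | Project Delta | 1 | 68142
SELECT name, budget FROM departments WHERE budget >= 97172

Execution result:
name | budget
Engineering | 489075
IT | 376627
Sales | 323312
Marketing | 326284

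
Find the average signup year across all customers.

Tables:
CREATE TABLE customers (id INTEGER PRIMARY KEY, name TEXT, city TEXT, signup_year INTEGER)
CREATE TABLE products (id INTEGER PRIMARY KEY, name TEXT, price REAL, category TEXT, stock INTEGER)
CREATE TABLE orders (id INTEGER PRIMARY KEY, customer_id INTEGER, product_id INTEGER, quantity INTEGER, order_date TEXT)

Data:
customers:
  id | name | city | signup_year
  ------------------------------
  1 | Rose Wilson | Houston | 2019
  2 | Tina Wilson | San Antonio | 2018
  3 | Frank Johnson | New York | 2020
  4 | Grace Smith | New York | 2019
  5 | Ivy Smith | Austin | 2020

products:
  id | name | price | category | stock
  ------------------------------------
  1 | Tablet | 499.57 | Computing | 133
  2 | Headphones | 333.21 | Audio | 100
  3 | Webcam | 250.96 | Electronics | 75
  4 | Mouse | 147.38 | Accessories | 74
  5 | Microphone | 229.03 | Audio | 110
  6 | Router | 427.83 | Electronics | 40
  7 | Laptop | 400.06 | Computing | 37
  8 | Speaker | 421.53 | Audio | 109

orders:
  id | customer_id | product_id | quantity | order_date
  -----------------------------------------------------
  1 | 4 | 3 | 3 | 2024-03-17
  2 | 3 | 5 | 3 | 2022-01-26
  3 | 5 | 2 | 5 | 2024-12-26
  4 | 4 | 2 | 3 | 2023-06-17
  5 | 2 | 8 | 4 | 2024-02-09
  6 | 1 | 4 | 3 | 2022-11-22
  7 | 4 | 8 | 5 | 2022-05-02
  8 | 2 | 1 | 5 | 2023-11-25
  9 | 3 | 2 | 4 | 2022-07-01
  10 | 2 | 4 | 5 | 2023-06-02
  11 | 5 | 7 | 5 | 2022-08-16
SELECT AVG(signup_year) FROM customers

Execution result:
2019.20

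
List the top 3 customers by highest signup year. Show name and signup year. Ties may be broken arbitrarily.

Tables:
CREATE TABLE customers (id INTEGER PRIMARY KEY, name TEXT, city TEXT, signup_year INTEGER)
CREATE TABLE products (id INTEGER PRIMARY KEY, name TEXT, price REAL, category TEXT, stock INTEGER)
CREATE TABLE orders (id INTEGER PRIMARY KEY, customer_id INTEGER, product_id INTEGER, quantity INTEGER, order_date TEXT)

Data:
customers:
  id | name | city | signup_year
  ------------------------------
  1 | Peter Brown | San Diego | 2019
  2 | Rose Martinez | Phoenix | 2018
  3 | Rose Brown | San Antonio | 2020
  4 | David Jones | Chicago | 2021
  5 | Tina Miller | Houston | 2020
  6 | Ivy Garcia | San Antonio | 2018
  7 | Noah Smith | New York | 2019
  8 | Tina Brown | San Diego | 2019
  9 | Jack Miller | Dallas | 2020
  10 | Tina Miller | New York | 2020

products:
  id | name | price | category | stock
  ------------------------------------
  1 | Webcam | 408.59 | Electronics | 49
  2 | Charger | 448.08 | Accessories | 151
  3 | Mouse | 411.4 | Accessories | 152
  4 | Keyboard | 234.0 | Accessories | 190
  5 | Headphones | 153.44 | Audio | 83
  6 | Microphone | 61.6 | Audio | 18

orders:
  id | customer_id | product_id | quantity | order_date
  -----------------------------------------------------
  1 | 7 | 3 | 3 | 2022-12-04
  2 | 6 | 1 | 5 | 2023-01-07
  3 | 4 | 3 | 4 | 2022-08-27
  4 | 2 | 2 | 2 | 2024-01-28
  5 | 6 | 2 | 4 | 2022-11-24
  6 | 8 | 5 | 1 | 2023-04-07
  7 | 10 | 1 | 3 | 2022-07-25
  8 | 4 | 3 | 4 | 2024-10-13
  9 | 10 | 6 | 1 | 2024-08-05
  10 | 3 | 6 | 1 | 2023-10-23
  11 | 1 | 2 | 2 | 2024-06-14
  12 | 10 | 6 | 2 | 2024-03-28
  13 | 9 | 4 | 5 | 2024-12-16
SELECT name, signup_year FROM customers ORDER BY signup_year DESC LIMIT 3

Execution result:
name | signup_year
David Jones | 2021
Rose Brown | 2020
Tina Miller | 2020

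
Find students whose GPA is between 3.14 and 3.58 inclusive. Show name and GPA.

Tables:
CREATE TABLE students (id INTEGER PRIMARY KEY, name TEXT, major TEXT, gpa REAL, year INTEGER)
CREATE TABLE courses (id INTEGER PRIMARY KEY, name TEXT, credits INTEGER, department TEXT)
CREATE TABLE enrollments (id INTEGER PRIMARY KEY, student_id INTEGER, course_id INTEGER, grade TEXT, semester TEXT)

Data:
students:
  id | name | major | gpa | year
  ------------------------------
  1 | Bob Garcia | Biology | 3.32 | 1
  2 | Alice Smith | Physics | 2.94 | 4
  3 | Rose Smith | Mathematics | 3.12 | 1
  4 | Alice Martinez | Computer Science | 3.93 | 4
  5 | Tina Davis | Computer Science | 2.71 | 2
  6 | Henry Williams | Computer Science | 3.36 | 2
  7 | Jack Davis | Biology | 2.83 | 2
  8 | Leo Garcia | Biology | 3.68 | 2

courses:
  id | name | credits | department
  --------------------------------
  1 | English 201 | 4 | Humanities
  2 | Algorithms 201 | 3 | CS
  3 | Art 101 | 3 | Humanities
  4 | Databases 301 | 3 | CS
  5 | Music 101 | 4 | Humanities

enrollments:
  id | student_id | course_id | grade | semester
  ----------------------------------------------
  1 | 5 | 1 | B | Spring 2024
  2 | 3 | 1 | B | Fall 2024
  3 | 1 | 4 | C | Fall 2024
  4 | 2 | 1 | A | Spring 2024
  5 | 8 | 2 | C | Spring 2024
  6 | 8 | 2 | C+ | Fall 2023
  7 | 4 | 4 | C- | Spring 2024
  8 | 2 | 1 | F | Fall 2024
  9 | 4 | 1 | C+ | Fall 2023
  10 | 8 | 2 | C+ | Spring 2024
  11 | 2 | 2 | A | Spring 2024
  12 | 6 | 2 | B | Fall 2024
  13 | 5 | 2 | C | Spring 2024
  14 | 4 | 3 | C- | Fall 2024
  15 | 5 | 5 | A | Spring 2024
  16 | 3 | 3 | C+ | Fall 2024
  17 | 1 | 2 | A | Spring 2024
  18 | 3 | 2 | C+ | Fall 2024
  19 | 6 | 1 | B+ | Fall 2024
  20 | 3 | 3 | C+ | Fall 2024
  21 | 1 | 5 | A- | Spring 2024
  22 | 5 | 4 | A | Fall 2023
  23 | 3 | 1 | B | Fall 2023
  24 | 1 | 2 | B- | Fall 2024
SELECT name, gpa FROM students WHERE gpa BETWEEN 3.14 AND 3.58

Execution result:
name | gpa
Bob Garcia | 3.32
Henry Williams | 3.36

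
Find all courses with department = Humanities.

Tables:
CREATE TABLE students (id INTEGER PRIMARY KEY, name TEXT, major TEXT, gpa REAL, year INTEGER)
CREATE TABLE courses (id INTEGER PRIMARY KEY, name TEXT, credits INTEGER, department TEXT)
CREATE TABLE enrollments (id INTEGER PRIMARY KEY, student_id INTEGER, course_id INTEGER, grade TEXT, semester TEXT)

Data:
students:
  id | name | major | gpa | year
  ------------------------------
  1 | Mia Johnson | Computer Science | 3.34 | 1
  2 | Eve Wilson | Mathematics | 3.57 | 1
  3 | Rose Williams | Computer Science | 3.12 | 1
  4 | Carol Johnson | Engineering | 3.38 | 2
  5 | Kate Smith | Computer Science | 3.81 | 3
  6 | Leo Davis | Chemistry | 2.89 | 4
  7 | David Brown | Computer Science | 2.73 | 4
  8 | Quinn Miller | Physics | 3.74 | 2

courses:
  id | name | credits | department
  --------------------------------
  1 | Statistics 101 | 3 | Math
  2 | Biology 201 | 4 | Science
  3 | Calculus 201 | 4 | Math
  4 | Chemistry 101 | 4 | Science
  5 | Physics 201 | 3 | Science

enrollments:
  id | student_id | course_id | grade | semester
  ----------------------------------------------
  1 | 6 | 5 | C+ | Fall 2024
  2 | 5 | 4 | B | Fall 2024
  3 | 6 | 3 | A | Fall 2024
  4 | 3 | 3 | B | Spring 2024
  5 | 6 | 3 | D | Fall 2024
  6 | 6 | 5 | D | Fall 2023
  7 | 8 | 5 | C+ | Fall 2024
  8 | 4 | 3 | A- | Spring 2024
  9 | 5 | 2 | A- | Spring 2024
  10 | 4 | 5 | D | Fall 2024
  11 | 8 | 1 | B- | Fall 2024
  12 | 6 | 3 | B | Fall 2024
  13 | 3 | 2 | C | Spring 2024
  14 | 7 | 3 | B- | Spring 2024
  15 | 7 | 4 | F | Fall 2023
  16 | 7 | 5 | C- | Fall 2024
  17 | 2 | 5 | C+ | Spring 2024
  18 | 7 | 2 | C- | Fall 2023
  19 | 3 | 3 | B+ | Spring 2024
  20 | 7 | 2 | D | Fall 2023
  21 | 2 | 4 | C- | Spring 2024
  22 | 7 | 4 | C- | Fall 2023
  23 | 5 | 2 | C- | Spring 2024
SELECT name, department FROM courses WHERE department = 'Humanities'

Execution result:
(no rows)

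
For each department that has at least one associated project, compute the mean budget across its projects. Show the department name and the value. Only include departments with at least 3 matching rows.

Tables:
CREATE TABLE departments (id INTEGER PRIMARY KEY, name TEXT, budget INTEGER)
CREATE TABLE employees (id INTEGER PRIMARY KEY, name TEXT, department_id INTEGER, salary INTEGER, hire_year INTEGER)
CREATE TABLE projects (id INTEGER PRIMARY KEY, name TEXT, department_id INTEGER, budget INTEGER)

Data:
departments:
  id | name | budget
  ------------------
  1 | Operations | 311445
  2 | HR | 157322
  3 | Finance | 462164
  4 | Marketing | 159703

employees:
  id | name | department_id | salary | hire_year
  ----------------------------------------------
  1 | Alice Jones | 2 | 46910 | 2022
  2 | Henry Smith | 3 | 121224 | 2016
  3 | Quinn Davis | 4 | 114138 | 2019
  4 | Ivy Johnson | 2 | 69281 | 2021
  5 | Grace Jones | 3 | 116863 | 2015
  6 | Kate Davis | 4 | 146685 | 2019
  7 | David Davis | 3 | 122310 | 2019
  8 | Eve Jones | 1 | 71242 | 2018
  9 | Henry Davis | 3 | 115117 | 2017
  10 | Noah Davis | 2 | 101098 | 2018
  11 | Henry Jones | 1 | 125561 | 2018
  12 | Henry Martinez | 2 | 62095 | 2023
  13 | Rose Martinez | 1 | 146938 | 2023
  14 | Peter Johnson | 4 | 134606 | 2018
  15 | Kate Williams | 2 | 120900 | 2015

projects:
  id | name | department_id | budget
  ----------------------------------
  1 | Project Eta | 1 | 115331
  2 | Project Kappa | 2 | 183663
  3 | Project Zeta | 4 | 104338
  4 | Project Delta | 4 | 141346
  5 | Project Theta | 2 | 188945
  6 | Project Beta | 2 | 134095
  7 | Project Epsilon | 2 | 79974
SELECT p.name, AVG(c.budget) AS avg_budget FROM projects c JOIN departments p ON c.department_id = p.id GROUP BY p.id, p.name HAVING COUNT(*) >= 3

Execution result:
name | avg_budget
HR | 146669.25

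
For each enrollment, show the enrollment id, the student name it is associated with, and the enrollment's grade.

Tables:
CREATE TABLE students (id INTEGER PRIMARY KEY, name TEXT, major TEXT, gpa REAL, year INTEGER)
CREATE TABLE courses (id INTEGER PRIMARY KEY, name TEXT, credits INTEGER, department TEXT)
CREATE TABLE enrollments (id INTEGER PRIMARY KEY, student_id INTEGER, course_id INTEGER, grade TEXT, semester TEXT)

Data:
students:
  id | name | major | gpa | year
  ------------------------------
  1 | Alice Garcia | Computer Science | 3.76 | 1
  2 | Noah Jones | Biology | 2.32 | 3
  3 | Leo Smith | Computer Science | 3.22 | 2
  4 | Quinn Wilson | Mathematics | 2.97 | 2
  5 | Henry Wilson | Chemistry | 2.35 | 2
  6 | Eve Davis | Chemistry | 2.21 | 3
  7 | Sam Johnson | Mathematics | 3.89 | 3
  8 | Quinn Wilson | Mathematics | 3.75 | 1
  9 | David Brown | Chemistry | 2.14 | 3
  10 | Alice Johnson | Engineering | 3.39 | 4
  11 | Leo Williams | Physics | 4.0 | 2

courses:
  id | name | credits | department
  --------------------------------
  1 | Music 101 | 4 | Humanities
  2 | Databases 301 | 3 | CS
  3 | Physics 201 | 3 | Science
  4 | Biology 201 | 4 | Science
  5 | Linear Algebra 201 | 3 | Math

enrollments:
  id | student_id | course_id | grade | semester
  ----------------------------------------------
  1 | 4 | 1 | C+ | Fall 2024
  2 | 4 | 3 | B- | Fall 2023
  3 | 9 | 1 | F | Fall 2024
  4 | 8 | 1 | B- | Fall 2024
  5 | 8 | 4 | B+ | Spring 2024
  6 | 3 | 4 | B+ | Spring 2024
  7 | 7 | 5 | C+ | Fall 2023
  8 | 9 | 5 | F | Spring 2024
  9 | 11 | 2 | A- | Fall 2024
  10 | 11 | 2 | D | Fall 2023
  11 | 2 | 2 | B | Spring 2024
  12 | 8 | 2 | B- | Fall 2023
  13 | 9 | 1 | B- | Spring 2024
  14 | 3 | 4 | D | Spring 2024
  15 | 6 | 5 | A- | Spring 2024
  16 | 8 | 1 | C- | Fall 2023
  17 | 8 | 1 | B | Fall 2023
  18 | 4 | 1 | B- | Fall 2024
SELECT c.id, p.name AS student, c.grade FROM enrollments c JOIN students p ON c.student_id = p.id

Execution result:
id | student | grade
1 | Quinn Wilson | C+
2 | Quinn Wilson | B-
3 | David Brown | F
4 | Quinn Wilson | B-
5 | Quinn Wilson | B+
6 | Leo Smith | B+
7 | Sam Johnson | C+
8 | David Brown | F
9 | Leo Williams | A-
10 | Leo Williams | D
11 | Noah Jones | B
12 | Quinn Wilson | B-
13 | David Brown | B-
14 | Leo Smith | D
15 | Eve Davis | A-
16 | Quinn Wilson | C-
17 | Quinn Wilson | B
18 | Quinn Wilson | B-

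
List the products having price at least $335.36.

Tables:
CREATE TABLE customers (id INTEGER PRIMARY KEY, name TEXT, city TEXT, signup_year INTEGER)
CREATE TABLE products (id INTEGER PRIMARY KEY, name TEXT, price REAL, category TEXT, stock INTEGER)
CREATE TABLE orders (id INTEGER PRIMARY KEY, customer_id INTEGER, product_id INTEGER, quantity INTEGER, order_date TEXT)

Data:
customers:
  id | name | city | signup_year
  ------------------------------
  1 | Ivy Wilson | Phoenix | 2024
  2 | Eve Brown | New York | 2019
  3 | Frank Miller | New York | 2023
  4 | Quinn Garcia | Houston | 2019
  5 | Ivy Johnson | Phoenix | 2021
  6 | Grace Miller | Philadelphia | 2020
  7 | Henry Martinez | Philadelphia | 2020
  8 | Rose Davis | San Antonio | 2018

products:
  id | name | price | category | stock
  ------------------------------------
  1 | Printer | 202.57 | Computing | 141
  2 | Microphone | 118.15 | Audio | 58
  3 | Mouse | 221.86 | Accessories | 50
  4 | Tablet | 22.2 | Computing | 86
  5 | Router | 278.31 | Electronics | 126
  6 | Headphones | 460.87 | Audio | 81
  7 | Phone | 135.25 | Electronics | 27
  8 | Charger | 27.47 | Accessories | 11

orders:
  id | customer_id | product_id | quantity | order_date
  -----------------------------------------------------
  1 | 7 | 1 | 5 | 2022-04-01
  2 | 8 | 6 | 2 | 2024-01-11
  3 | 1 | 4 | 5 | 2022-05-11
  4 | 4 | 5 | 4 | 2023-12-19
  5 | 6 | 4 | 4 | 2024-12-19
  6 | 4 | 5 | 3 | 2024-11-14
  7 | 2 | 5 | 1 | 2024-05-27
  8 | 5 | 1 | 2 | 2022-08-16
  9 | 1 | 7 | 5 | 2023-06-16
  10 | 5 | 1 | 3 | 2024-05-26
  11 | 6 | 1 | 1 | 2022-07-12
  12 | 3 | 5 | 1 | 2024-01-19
SELECT name, price FROM products WHERE price >= 335.36

Execution result:
name | price
Headphones | 460.87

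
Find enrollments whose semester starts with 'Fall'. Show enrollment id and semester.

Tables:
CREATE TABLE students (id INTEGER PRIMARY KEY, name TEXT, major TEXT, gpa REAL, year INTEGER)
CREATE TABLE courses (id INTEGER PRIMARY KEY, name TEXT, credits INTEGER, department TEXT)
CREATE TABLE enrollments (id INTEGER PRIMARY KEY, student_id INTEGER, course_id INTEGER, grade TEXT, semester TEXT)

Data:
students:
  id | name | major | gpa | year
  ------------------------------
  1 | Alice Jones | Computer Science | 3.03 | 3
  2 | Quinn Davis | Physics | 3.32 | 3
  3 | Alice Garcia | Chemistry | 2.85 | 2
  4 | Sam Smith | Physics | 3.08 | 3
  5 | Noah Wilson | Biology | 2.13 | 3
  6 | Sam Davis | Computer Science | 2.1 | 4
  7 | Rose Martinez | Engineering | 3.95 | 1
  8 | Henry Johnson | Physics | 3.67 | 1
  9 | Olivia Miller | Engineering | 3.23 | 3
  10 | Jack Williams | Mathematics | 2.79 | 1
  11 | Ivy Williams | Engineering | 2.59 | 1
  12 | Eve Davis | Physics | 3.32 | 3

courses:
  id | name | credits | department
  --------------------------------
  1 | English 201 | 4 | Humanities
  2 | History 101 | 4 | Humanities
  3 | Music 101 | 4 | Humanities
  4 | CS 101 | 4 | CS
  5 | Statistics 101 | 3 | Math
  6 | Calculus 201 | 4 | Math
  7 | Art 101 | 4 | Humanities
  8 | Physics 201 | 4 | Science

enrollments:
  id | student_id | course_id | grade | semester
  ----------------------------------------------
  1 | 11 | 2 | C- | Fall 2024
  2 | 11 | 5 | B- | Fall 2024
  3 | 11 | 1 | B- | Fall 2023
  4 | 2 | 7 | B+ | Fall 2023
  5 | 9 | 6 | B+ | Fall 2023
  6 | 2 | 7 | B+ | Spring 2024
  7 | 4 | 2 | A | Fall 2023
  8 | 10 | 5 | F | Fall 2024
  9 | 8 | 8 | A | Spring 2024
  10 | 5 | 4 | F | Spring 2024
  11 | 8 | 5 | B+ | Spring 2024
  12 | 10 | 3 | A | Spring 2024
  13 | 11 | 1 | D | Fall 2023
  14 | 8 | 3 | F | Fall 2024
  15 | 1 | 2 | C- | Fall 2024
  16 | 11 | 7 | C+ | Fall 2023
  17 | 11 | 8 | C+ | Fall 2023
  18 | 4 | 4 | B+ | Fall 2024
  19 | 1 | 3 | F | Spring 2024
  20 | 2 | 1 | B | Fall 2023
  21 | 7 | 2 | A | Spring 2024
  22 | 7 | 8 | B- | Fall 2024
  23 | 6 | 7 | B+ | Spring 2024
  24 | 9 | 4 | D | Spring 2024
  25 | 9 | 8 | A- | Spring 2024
SELECT id, semester FROM enrollments WHERE semester LIKE 'Fall%'

Execution result:
id | semester
1 | Fall 2024
2 | Fall 2024
3 | Fall 2023
4 | Fall 2023
5 | Fall 2023
7 | Fall 2023
8 | Fall 2024
13 | Fall 2023
14 | Fall 2024
15 | Fall 2024
16 | Fall 2023
17 | Fall 2023
18 | Fall 2024
20 | Fall 2023
22 | Fall 2024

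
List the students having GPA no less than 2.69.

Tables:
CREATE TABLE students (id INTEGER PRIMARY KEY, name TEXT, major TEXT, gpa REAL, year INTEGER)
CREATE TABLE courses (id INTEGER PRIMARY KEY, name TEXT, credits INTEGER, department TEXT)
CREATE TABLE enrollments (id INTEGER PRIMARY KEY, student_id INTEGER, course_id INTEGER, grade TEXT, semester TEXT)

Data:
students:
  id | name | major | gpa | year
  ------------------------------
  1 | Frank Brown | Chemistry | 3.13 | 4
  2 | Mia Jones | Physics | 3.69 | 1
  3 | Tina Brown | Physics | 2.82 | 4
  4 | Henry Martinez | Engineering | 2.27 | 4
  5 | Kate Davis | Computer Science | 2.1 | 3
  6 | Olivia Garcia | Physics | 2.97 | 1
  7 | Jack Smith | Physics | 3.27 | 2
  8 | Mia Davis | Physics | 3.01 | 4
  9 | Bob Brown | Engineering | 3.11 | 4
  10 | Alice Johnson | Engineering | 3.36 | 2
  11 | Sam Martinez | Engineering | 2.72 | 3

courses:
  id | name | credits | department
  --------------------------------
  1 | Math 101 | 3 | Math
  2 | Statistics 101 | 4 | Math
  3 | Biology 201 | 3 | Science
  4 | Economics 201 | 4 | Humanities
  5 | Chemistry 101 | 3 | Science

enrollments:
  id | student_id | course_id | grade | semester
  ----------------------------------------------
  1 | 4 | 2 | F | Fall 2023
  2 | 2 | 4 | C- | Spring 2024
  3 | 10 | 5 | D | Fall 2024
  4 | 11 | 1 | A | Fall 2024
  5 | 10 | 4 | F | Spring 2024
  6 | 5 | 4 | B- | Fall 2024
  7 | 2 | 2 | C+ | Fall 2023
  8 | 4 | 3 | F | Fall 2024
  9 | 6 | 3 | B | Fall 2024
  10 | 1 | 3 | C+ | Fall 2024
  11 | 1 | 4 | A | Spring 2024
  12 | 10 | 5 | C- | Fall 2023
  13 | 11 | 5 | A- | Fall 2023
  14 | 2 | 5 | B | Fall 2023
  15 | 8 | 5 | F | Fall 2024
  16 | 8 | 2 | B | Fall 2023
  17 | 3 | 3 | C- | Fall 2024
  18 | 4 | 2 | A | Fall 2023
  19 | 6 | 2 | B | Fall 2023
SELECT name, gpa FROM students WHERE gpa >= 2.69

Execution result:
name | gpa
Frank Brown | 3.13
Mia Jones | 3.69
Tina Brown | 2.82
Olivia Garcia | 2.97
Jack Smith | 3.27
Mia Davis | 3.01
Bob Brown | 3.11
Alice Johnson | 3.36
Sam Martinez | 2.72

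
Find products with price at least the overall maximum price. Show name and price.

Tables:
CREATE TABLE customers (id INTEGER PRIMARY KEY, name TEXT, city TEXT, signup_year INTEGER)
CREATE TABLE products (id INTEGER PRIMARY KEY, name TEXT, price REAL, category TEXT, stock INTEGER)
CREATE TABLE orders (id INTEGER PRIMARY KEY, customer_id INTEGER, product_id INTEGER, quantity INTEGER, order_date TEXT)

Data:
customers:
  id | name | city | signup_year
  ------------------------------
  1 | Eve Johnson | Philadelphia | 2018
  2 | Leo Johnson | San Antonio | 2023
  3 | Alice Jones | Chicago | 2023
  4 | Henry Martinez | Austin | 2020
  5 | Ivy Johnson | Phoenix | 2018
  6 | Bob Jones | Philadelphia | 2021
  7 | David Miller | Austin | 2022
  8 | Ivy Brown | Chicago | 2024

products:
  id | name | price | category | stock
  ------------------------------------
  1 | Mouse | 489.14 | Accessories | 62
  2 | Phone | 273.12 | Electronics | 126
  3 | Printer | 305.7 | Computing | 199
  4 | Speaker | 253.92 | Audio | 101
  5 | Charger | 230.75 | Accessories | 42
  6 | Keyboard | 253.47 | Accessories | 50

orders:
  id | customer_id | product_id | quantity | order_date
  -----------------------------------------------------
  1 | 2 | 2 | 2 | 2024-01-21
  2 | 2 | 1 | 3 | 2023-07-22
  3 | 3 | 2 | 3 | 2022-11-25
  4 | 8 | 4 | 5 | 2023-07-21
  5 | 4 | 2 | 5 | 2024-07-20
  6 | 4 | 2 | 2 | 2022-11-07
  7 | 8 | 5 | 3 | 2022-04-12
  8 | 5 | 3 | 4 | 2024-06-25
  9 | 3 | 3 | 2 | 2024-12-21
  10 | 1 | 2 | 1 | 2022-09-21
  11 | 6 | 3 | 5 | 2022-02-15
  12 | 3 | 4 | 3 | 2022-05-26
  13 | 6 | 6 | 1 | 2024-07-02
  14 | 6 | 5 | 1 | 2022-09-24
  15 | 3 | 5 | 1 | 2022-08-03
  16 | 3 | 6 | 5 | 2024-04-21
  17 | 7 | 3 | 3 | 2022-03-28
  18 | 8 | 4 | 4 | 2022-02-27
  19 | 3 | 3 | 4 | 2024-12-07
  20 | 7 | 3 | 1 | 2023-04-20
SELECT name, price FROM products WHERE price >= (SELECT MAX(price) FROM products)

Execution result:
name | price
Mouse | 489.14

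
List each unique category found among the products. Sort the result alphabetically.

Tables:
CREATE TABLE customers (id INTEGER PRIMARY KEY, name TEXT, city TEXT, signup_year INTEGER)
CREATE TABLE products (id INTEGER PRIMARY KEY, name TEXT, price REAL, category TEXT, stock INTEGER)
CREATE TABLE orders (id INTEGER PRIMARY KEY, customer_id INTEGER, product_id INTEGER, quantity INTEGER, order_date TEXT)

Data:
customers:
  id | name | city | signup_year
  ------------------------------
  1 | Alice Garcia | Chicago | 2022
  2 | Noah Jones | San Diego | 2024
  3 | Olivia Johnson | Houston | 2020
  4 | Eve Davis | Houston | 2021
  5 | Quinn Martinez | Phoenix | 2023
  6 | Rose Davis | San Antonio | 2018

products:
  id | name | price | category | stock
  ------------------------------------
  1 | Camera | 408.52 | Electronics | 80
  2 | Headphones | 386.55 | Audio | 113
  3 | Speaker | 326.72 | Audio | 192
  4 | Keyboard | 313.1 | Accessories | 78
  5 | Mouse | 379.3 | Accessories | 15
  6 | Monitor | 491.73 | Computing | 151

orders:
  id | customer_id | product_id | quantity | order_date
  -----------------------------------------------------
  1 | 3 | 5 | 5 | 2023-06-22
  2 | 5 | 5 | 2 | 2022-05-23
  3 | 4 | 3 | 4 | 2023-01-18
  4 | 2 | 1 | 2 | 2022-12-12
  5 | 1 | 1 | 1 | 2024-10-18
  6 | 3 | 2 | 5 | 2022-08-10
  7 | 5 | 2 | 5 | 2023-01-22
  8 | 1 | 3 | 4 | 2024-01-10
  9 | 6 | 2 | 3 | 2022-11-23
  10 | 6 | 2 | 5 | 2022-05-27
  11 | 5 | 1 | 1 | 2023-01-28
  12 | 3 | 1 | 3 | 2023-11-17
SELECT DISTINCT category FROM products ORDER BY category

Execution result:
category
Accessories
Audio
Computing
Electronics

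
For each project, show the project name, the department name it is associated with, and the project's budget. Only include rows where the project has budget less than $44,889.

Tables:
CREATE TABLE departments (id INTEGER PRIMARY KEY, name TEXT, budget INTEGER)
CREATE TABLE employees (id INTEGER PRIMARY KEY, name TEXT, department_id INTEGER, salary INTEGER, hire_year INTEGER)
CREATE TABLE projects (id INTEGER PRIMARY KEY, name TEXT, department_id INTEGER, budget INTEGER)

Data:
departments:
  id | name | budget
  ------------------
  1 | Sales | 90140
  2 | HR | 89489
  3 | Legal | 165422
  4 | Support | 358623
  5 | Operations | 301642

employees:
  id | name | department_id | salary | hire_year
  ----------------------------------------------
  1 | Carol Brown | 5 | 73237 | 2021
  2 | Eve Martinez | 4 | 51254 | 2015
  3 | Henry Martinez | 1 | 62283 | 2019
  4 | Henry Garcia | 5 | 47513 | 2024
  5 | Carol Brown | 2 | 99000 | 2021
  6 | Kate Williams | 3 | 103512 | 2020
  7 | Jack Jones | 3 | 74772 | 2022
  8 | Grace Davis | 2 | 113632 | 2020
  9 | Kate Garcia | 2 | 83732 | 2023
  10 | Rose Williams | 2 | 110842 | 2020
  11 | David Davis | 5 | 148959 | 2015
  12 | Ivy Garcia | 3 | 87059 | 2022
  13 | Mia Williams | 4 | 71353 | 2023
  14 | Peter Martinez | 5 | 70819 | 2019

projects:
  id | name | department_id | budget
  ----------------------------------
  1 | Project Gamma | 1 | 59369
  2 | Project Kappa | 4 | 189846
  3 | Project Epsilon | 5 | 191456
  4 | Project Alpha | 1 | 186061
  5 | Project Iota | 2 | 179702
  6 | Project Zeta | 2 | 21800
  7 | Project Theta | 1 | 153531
SELECT c.name, p.name AS department, c.budget FROM projects c JOIN departments p ON c.department_id = p.id WHERE c.budget < 44889

Execution result:
name | department | budget
Project Zeta | HR | 21800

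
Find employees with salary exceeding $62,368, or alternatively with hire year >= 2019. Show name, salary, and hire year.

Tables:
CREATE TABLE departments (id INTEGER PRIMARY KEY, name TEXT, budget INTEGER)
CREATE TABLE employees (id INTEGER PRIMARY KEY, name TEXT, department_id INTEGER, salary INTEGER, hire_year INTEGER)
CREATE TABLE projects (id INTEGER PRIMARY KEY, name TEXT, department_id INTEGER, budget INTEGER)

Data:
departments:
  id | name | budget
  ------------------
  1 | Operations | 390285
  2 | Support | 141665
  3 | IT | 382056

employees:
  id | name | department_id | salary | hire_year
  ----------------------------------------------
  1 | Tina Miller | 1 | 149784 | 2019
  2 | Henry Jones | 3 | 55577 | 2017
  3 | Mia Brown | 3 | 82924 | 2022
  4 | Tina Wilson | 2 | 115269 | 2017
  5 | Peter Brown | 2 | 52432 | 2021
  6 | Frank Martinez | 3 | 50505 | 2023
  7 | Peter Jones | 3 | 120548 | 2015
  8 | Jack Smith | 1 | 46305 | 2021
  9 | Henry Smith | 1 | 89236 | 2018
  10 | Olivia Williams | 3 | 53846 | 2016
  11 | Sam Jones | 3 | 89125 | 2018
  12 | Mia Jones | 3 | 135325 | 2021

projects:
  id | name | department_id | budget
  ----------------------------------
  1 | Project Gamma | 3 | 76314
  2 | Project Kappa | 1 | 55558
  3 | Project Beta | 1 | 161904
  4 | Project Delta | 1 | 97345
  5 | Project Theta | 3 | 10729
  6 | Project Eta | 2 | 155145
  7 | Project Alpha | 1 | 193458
SELECT name, salary, hire_year FROM employees WHERE salary > 62368 OR hire_year >= 2019

Execution result:
name | salary | hire_year
Tina Miller | 149784 | 2019
Mia Brown | 82924 | 2022
Tina Wilson | 115269 | 2017
Peter Brown | 52432 | 2021
Frank Martinez | 50505 | 2023
Peter Jones | 120548 | 2015
Jack Smith | 46305 | 2021
Henry Smith | 89236 | 2018
Sam Jones | 89125 | 2018
Mia Jones | 135325 | 2021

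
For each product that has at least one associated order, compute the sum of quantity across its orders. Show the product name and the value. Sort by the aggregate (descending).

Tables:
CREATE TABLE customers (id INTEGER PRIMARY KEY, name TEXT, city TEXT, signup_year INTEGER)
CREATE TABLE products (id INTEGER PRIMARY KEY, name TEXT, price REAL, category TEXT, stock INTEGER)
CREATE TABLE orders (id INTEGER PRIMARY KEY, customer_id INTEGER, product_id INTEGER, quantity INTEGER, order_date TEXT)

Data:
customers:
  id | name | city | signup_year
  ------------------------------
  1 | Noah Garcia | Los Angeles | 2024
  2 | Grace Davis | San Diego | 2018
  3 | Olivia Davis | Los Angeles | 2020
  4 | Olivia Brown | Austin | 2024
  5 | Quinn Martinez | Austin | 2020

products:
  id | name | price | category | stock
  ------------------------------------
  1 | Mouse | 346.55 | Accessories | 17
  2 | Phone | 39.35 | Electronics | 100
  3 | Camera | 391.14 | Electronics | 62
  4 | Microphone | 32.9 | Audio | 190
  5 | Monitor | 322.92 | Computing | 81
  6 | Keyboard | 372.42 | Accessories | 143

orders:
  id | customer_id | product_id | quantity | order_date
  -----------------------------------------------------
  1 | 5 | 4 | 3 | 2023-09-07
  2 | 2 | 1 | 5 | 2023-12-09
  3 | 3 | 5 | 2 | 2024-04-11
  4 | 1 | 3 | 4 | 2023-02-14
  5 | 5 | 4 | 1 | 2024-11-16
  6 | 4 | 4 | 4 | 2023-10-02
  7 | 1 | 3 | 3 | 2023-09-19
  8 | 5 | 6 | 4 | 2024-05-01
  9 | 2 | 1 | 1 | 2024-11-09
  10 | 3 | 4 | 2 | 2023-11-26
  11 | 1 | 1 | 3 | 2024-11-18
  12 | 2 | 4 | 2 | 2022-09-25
SELECT p.name, SUM(c.quantity) AS sum_quantity FROM orders c JOIN products p ON c.product_id = p.id GROUP BY p.id, p.name ORDER BY sum_quantity DESC

Execution result:
name | sum_quantity
Microphone | 12
Mouse | 9
Camera | 7
Keyboard | 4
Monitor | 2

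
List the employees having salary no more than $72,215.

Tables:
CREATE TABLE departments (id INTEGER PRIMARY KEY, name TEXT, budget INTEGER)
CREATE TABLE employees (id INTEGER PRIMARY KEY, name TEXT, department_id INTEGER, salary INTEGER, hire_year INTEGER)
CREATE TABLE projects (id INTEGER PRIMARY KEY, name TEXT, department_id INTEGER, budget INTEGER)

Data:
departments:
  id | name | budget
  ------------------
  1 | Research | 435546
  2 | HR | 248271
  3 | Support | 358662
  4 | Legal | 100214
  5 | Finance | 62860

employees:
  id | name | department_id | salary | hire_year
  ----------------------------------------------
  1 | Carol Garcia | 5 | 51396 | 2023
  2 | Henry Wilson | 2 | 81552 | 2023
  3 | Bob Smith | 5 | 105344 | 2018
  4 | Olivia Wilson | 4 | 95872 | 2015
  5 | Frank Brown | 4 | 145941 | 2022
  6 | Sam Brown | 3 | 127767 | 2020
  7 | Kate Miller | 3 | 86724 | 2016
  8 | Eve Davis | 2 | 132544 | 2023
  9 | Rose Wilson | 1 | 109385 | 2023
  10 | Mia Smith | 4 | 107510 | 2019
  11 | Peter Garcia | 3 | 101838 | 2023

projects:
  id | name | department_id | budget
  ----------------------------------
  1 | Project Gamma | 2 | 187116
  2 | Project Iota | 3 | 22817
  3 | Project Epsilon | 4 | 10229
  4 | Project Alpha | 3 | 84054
SELECT name, salary FROM employees WHERE salary <= 72215

Execution result:
name | salary
Carol Garcia | 51396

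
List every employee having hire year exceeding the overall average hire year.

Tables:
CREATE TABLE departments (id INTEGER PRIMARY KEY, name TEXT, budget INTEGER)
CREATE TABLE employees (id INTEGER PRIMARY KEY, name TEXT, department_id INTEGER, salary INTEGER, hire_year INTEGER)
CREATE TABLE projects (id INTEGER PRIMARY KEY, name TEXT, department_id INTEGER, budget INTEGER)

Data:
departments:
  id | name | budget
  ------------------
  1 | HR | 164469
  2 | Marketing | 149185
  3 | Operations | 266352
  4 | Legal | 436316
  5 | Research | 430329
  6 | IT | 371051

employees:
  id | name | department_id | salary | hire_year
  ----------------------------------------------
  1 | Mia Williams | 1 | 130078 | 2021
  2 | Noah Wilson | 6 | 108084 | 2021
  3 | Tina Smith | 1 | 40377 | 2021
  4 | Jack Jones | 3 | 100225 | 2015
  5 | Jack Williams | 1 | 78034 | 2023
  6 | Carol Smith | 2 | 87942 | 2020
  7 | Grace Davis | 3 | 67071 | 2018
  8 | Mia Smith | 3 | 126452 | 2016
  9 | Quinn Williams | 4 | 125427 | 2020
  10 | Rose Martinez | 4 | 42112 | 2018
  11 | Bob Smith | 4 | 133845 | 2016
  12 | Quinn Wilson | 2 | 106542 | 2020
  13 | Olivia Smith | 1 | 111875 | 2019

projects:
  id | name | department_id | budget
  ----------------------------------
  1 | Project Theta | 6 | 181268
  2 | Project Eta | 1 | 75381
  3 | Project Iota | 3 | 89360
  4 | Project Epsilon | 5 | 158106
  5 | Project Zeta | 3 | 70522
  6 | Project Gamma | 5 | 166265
SELECT name, hire_year FROM employees WHERE hire_year > (SELECT AVG(hire_year) FROM employees)

Execution result:
name | hire_year
Mia Williams | 2021
Noah Wilson | 2021
Tina Smith | 2021
Jack Williams | 2023
Carol Smith | 2020
Quinn Williams | 2020
Quinn Wilson | 2020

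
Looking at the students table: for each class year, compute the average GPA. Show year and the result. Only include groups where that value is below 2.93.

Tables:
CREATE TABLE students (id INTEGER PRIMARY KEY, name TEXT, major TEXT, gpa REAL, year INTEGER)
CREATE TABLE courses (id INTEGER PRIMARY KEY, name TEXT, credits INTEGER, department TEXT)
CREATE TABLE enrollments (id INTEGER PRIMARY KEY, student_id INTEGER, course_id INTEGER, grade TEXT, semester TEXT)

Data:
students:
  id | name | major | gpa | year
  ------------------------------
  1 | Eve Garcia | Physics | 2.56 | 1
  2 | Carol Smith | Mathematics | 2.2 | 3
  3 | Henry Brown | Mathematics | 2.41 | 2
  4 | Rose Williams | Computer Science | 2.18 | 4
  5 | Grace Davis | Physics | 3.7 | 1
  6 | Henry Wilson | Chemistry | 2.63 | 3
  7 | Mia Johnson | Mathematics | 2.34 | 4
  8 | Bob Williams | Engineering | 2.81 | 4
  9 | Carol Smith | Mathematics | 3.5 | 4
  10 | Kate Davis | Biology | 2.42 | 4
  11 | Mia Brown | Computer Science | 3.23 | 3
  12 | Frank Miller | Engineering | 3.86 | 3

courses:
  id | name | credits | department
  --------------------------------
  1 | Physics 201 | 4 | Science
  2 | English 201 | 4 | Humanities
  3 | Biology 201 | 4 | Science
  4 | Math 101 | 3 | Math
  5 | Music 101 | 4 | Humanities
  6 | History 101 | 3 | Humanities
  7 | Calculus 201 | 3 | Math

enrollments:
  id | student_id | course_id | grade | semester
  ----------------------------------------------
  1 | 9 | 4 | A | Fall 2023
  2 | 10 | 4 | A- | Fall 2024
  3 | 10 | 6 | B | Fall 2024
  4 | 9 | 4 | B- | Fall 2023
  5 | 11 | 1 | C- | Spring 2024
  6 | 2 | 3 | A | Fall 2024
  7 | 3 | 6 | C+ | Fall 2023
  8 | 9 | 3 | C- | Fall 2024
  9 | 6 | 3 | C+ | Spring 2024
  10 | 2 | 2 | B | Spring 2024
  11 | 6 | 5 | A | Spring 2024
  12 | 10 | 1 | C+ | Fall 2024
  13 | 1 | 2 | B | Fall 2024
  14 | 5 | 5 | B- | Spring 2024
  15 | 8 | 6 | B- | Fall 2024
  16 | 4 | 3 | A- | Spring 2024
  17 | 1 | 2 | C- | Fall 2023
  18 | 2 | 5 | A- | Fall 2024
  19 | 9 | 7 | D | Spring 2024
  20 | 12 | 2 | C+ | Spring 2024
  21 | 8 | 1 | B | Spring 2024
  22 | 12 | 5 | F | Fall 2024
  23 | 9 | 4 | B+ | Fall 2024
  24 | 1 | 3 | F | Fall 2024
SELECT year, AVG(gpa) AS avg_gpa FROM students GROUP BY year HAVING AVG(gpa) < 2.93

Execution result:
year | avg_gpa
2 | 2.41
4 | 2.65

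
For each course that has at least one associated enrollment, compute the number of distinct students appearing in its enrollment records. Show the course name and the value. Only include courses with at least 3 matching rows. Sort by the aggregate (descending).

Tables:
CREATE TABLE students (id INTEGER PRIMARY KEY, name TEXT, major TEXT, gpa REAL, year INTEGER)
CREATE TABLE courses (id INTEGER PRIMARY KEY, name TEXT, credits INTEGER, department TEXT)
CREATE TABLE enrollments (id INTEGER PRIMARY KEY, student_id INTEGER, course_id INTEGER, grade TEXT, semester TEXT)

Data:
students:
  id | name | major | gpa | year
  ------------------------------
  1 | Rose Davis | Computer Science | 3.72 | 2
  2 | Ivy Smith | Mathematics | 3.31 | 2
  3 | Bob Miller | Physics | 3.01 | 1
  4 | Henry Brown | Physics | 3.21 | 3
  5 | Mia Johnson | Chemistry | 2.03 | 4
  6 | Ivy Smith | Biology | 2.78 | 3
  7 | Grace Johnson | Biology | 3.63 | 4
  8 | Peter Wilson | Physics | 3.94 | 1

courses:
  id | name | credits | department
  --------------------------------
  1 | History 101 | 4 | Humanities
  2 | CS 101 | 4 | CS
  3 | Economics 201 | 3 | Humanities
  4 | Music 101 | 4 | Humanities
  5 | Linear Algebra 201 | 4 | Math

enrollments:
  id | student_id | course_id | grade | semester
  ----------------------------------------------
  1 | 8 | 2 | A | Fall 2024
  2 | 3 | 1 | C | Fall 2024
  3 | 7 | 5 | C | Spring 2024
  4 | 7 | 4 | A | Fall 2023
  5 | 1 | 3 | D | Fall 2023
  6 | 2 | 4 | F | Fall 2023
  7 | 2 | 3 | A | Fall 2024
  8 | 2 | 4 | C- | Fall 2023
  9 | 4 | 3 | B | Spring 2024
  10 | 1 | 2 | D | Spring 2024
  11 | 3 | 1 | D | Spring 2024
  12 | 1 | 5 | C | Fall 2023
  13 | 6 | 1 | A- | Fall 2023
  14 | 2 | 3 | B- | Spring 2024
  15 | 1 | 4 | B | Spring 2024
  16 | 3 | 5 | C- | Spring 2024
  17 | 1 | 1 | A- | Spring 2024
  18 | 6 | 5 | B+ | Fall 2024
SELECT p.name, COUNT(DISTINCT c.student_id) AS distinct_student_count FROM enrollments c JOIN courses p ON c.course_id = p.id GROUP BY p.id, p.name HAVING COUNT(*) >= 3 ORDER BY distinct_student_count DESC

Execution result:
name | distinct_student_count
Linear Algebra 201 | 4
History 101 | 3
Economics 201 | 3
Music 101 | 3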